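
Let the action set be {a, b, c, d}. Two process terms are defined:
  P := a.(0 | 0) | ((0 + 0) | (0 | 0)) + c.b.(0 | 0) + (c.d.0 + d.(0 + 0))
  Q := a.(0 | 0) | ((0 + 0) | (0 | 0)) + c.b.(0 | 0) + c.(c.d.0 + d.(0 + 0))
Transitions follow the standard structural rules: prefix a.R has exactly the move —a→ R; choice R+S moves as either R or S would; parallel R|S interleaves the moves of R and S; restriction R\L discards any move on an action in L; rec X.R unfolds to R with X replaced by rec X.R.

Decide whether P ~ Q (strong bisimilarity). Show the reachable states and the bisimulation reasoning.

P's transition system — 7 states:
  m0 = a.(0 | 0) | ((0 + 0) | (0 | 0)) + c.b.(0 | 0) + (c.d.0 + d.(0 + 0)) :: --a--▸ m1, --c--▸ m2, --c--▸ m3, --d--▸ m4
  m1 = 0 | 0 | ((0 + 0) | (0 | 0)) :: ∅
  m2 = b.(0 | 0) :: --b--▸ m5
  m3 = d.0 :: --d--▸ m6
  m4 = 0 + 0 :: ∅
  m5 = 0 | 0 :: ∅
  m6 = 0 :: ∅
Q's transition system — 8 states:
  n0 = a.(0 | 0) | ((0 + 0) | (0 | 0)) + c.b.(0 | 0) + c.(c.d.0 + d.(0 + 0)) :: --a--▸ n1, --c--▸ n2, --c--▸ n3
  n1 = 0 | 0 | ((0 + 0) | (0 | 0)) :: ∅
  n2 = b.(0 | 0) :: --b--▸ n4
  n3 = c.d.0 + d.(0 + 0) :: --c--▸ n5, --d--▸ n6
  n4 = 0 | 0 :: ∅
  n5 = d.0 :: --d--▸ n7
  n6 = 0 + 0 :: ∅
  n7 = 0 :: ∅
Coarsest stable partition (strong bisimilarity classes):
  B0 = {m0}
  B1 = {m2, n2}
  B2 = {m1, m4, m5, m6, n1, n4, n6, n7}
  B3 = {m3, n5}
  B4 = {n0}
  B5 = {n3}
m0 ∈ B0, n0 ∈ B4 → different blocks

P ≁ Q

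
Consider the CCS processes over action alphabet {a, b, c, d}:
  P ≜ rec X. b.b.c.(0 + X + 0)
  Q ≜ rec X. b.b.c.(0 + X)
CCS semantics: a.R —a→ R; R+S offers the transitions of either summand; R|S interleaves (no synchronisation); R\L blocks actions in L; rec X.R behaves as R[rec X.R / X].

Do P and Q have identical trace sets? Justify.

YES

P's transition system — 4 states:
  s0 = rec X. b.b.c.(0 + X + 0) ⊢ ··b··> s1
  s1 = b.c.(0 + (rec X. b.b.c.(0 + X + 0)) + 0) ⊢ ··b··> s2
  s2 = c.(0 + (rec X. b.b.c.(0 + X + 0)) + 0) ⊢ ··c··> s3
  s3 = 0 + (rec X. b.b.c.(0 + X + 0)) + 0 ⊢ ··b··> s1
Q's transition system — 4 states:
  t0 = rec X. b.b.c.(0 + X) ⊢ ··b··> t1
  t1 = b.c.(0 + (rec X. b.b.c.(0 + X))) ⊢ ··b··> t2
  t2 = c.(0 + (rec X. b.b.c.(0 + X))) ⊢ ··c··> t3
  t3 = 0 + (rec X. b.b.c.(0 + X)) ⊢ ··b··> t1
Coarsest stable partition (strong bisimilarity classes):
  B0 = {s0, s3, t0, t3}
  B1 = {s1, t1}
  B2 = {s2, t2}
s0 ∈ B0, t0 ∈ B0 → same block
Bisimilar ⇒ trace-equivalent.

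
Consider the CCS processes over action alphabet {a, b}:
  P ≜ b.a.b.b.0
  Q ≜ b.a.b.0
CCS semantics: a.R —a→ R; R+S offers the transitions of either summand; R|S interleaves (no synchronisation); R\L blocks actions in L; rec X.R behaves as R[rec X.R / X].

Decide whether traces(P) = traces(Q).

Reachable graph of P (5 states):
  s0 = b.a.b.b.0 :: ··b··> s1
  s1 = a.b.b.0 :: ··a··> s2
  s2 = b.b.0 :: ··b··> s3
  s3 = b.0 :: ··b··> s4
  s4 = 0 :: stopped
Reachable graph of Q (4 states):
  t0 = b.a.b.0 :: ··b··> t1
  t1 = a.b.0 :: ··a··> t2
  t2 = b.0 :: ··b··> t3
  t3 = 0 :: stopped
Run σ = ⟨babb⟩ on P: start {s0}
  after b @ step 1: {s1}
  after a @ step 2: {s2}
  after b @ step 3: {s3}
  after b @ step 4: {s4}
  ✓ P
Run σ = ⟨babb⟩ on Q: start {t0}
  after b @ step 1: {t1}
  after a @ step 2: {t2}
  after b @ step 3: {t3}
  after b @ step 4: ∅ (Q stuck)

NO — witness ⟨babb⟩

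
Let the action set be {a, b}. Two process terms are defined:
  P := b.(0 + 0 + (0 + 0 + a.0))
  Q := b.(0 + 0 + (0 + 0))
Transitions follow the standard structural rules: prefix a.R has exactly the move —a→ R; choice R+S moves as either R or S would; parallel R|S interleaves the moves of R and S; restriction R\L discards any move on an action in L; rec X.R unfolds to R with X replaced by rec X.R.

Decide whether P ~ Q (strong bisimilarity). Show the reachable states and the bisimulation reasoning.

not bisimilar

P's transition system — 3 states:
  p0 = b.(0 + 0 + (0 + 0 + a.0)) has moves =b=> p1
  p1 = 0 + 0 + (0 + 0 + a.0) has moves =a=> p2
  p2 = 0 has moves ·
Q's transition system — 2 states:
  q0 = b.(0 + 0 + (0 + 0)) has moves =b=> q1
  q1 = 0 + 0 + (0 + 0) has moves ·
Bisimilarity quotient blocks:
  B0 = {p0}
  B1 = {p1}
  B2 = {p2, q1}
  B3 = {q0}
p0 ∈ B0, q0 ∈ B3 → different blocks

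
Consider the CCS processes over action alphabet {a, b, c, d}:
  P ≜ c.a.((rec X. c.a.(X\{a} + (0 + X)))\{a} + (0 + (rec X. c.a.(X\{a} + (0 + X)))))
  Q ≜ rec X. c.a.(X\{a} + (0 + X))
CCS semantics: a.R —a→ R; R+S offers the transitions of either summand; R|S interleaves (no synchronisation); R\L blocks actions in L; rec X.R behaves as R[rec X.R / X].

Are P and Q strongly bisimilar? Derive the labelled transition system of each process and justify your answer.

LTS(P): 4 reachable states
  u0 = c.a.((rec X. c.a.(X\{a} + (0 + X)))\{a} + (0 + (rec X. c.a.(X\{a} + (0 + X))))) → —c→ u1
  u1 = a.((rec X. c.a.(X\{a} + (0 + X)))\{a} + (0 + (rec X. c.a.(X\{a} + (0 + X))))) → —a→ u2
  u2 = (rec X. c.a.(X\{a} + (0 + X)))\{a} + (0 + (rec X. c.a.(X\{a} + (0 + X)))) → —c→ u1, —c→ u3
  u3 = (a.((rec X. c.a.(X\{a} + (0 + X)))\{a} + (0 + (rec X. c.a.(X\{a} + (0 + X))))))\{a} → (no moves)
LTS(Q): 4 reachable states
  v0 = rec X. c.a.(X\{a} + (0 + X)) → —c→ v1
  v1 = a.((rec X. c.a.(X\{a} + (0 + X)))\{a} + (0 + (rec X. c.a.(X\{a} + (0 + X))))) → —a→ v2
  v2 = (rec X. c.a.(X\{a} + (0 + X)))\{a} + (0 + (rec X. c.a.(X\{a} + (0 + X)))) → —c→ v1, —c→ v3
  v3 = (a.((rec X. c.a.(X\{a} + (0 + X)))\{a} + (0 + (rec X. c.a.(X\{a} + (0 + X))))))\{a} → (no moves)
Partition-refinement fixed point:
  B0 = {u0, v0}
  B1 = {u1, v1}
  B2 = {u2, v2}
  B3 = {u3, v3}
u0 ∈ B0, v0 ∈ B0 → same block

bisimilar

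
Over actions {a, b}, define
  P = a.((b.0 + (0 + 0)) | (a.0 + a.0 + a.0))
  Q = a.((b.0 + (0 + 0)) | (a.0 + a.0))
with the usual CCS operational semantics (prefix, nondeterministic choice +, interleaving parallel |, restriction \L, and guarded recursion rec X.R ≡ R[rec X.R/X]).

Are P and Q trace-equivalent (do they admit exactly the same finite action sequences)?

YES

P's transition system — 5 states:
  s0 = a.((b.0 + (0 + 0)) | (a.0 + a.0 + a.0)) ⊢ —a→ s1
  s1 = (b.0 + (0 + 0)) | (a.0 + a.0 + a.0) ⊢ —a→ s2, —b→ s3
  s2 = (b.0 + (0 + 0)) | 0 ⊢ —b→ s4
  s3 = 0 | (a.0 + a.0 + a.0) ⊢ —a→ s4
  s4 = 0 | 0 ⊢ ·
Q's transition system — 5 states:
  t0 = a.((b.0 + (0 + 0)) | (a.0 + a.0)) ⊢ —a→ t1
  t1 = (b.0 + (0 + 0)) | (a.0 + a.0) ⊢ —a→ t2, —b→ t3
  t2 = (b.0 + (0 + 0)) | 0 ⊢ —b→ t4
  t3 = 0 | (a.0 + a.0) ⊢ —a→ t4
  t4 = 0 | 0 ⊢ ·
Coarsest stable partition (strong bisimilarity classes):
  B0 = {s0, t0}
  B1 = {s1, t1}
  B2 = {s3, t3}
  B3 = {s4, t4}
  B4 = {s2, t2}
s0 ∈ B0, t0 ∈ B0 → same block
Bisimilar ⇒ trace-equivalent.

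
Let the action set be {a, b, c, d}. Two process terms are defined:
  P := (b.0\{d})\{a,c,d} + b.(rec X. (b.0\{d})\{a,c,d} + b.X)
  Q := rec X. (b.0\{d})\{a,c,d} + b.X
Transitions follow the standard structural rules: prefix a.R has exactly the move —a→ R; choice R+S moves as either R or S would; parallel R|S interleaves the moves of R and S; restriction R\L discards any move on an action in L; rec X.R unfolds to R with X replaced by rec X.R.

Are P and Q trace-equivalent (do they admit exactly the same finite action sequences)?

LTS(P): 3 reachable states
  m0 = (b.0\{d})\{a,c,d} + b.(rec X. (b.0\{d})\{a,c,d} + b.X) has moves =b=> m1, =b=> m2
  m1 = 0\{d}\{a,c,d} has moves (no moves)
  m2 = rec X. (b.0\{d})\{a,c,d} + b.X has moves =b=> m1, =b=> m2
LTS(Q): 2 reachable states
  n0 = rec X. (b.0\{d})\{a,c,d} + b.X has moves =b=> n0, =b=> n1
  n1 = 0\{d}\{a,c,d} has moves (no moves)
Partition-refinement fixed point:
  B0 = {m0, m2, n0}
  B1 = {m1, n1}
m0 ∈ B0, n0 ∈ B0 → same block
Bisimilar ⇒ trace-equivalent.

trace-equivalent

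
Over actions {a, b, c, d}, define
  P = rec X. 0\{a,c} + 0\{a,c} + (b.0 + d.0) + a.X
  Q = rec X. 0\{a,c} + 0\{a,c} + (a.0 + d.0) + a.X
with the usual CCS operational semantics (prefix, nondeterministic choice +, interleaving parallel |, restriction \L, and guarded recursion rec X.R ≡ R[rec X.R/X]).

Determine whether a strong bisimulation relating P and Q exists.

P ≁ Q

LTS(P): 2 reachable states
  m0 = rec X. 0\{a,c} + 0\{a,c} + (b.0 + d.0) + a.X has moves -a-> m0, -b-> m1, -d-> m1
  m1 = 0 has moves ∅
LTS(Q): 2 reachable states
  n0 = rec X. 0\{a,c} + 0\{a,c} + (a.0 + d.0) + a.X has moves -a-> n0, -a-> n1, -d-> n1
  n1 = 0 has moves ∅
Bisimilarity quotient blocks:
  B0 = {m0}
  B1 = {m1, n1}
  B2 = {n0}
m0 ∈ B0, n0 ∈ B2 → different blocks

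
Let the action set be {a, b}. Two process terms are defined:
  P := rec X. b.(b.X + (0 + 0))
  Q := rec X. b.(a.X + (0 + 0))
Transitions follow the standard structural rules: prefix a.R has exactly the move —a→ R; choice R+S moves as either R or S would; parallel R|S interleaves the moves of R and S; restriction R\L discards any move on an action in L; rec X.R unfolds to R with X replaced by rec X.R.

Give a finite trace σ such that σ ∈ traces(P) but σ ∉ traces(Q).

bb

P's transition system — 2 states:
  m0 = rec X. b.(b.X + (0 + 0)) ⊢ -b-> m1
  m1 = b.(rec X. b.(b.X + (0 + 0))) + (0 + 0) ⊢ -b-> m0
Q's transition system — 2 states:
  n0 = rec X. b.(a.X + (0 + 0)) ⊢ -b-> n1
  n1 = a.(rec X. b.(a.X + (0 + 0))) + (0 + 0) ⊢ -a-> n0
Run σ = ⟨bb⟩ on P: start {m0}
  step 1 (b): {m1}
  step 2 (b): {m0}
  — P admits the full trace.
Run σ = ⟨bb⟩ on Q: start {n0}
  step 1 (b): {n1}
  step 2 (b): ∅ (Q stuck)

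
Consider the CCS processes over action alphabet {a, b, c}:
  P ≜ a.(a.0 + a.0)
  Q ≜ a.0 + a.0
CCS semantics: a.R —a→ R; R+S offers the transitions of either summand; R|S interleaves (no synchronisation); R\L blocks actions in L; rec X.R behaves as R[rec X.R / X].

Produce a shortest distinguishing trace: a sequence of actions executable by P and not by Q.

aa

LTS(P): 3 reachable states
  s0 = a.(a.0 + a.0) :: ··a··> s1
  s1 = a.0 + a.0 :: ··a··> s2
  s2 = 0 :: stopped
LTS(Q): 2 reachable states
  t0 = a.0 + a.0 :: ··a··> t1
  t1 = 0 :: stopped
Run σ = ⟨aa⟩ on P: start {s0}
  [1] a ⇒ {s1}
  [2] a ⇒ {s2}
  ✓ P
Run σ = ⟨aa⟩ on Q: start {t0}
  [1] a ⇒ {t1}
  [2] a ⇒ ∅ (Q stuck)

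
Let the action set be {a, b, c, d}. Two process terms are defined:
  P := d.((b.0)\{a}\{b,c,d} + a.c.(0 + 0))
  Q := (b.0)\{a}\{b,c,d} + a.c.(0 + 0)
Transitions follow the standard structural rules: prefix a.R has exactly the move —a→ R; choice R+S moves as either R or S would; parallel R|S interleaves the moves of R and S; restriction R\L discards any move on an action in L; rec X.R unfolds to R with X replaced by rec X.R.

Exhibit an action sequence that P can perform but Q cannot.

P's transition system — 4 states:
  m0 = d.((b.0)\{a}\{b,c,d} + a.c.(0 + 0)) :: -d-> m1
  m1 = (b.0)\{a}\{b,c,d} + a.c.(0 + 0) :: -a-> m2
  m2 = c.(0 + 0) :: -c-> m3
  m3 = 0 + 0 :: deadlocked
Q's transition system — 3 states:
  n0 = (b.0)\{a}\{b,c,d} + a.c.(0 + 0) :: -a-> n1
  n1 = c.(0 + 0) :: -c-> n2
  n2 = 0 + 0 :: deadlocked
Trace ⟨d⟩ through P, begin at {m0}:
  step 1 (d): {m1}
  — P admits the full trace.
Trace ⟨d⟩ through Q, begin at {n0}:
  step 1 (d): ∅ (Q stuck)

d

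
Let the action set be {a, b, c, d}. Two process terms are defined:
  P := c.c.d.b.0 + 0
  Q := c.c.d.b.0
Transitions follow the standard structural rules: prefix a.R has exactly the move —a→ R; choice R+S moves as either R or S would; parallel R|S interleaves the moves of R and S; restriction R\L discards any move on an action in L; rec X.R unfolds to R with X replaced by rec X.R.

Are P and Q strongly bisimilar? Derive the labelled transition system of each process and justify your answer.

LTS(P): 5 reachable states
  u0 = c.c.d.b.0 + 0 | ··c··> u1
  u1 = c.d.b.0 | ··c··> u2
  u2 = d.b.0 | ··d··> u3
  u3 = b.0 | ··b··> u4
  u4 = 0 | ∅
LTS(Q): 5 reachable states
  v0 = c.c.d.b.0 | ··c··> v1
  v1 = c.d.b.0 | ··c··> v2
  v2 = d.b.0 | ··d··> v3
  v3 = b.0 | ··b··> v4
  v4 = 0 | ∅
Bisimilarity quotient blocks:
  B0 = {u0, v0}
  B1 = {u1, v1}
  B2 = {u2, v2}
  B3 = {u3, v3}
  B4 = {u4, v4}
u0 ∈ B0, v0 ∈ B0 → same block

bisimilar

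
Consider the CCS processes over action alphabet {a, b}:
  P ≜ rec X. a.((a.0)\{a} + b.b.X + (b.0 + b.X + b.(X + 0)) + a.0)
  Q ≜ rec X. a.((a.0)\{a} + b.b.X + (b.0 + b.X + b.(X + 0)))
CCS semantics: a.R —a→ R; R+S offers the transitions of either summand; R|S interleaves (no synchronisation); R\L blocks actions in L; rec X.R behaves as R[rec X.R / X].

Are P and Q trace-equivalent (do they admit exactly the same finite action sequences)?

traces(P) ≠ traces(Q) — witness ⟨aa⟩

P's transition system — 5 states:
  u0 = rec X. a.((a.0)\{a} + b.b.X + (b.0 + b.X + b.(X + 0)) + a.0) ⊢ --a--▸ u1
  u1 = (a.0)\{a} + b.b.(rec X. a.((a.0)\{a} + b.b.X + (b.0 + b.X + b.(X + 0)) + a.0)) + (b.0 + b.(rec X. a.((a.0)\{a} + b.b.X + (b.0 + b.X + b.(X + 0)) + a.0)) + b.((rec X. a.((a.0)\{a} + b.b.X + (b.0 + b.X + b.(X + 0)) + a.0)) + 0)) + a.0 ⊢ --a--▸ u2, --b--▸ u0, --b--▸ u2, --b--▸ u3, --b--▸ u4
  u2 = 0 ⊢ stopped
  u3 = (rec X. a.((a.0)\{a} + b.b.X + (b.0 + b.X + b.(X + 0)) + a.0)) + 0 ⊢ --a--▸ u1
  u4 = b.(rec X. a.((a.0)\{a} + b.b.X + (b.0 + b.X + b.(X + 0)) + a.0)) ⊢ --b--▸ u0
Q's transition system — 5 states:
  v0 = rec X. a.((a.0)\{a} + b.b.X + (b.0 + b.X + b.(X + 0))) ⊢ --a--▸ v1
  v1 = (a.0)\{a} + b.b.(rec X. a.((a.0)\{a} + b.b.X + (b.0 + b.X + b.(X + 0)))) + (b.0 + b.(rec X. a.((a.0)\{a} + b.b.X + (b.0 + b.X + b.(X + 0)))) + b.((rec X. a.((a.0)\{a} + b.b.X + (b.0 + b.X + b.(X + 0)))) + 0)) ⊢ --b--▸ v0, --b--▸ v2, --b--▸ v3, --b--▸ v4
  v2 = (rec X. a.((a.0)\{a} + b.b.X + (b.0 + b.X + b.(X + 0)))) + 0 ⊢ --a--▸ v1
  v3 = 0 ⊢ stopped
  v4 = b.(rec X. a.((a.0)\{a} + b.b.X + (b.0 + b.X + b.(X + 0)))) ⊢ --b--▸ v0
Executing aa from P (initial set {u0}):
  step 1 (a): {u1}
  step 2 (a): {u2}
  ✓ P
Executing aa from Q (initial set {v0}):
  step 1 (a): {v1}
  step 2 (a): ∅  — Q cannot continue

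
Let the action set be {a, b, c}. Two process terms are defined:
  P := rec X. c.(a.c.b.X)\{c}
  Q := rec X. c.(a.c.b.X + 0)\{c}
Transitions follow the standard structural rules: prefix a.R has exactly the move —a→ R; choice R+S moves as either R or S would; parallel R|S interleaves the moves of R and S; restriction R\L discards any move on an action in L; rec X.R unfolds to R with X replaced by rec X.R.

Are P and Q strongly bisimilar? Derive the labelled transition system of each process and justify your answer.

bisimilar

P's transition system — 3 states:
  u0 = rec X. c.(a.c.b.X)\{c} → --c--▸ u1
  u1 = (a.c.b.(rec X. c.(a.c.b.X)\{c}))\{c} → --a--▸ u2
  u2 = (c.b.(rec X. c.(a.c.b.X)\{c}))\{c} → deadlocked
Q's transition system — 3 states:
  v0 = rec X. c.(a.c.b.X + 0)\{c} → --c--▸ v1
  v1 = (a.c.b.(rec X. c.(a.c.b.X + 0)\{c}) + 0)\{c} → --a--▸ v2
  v2 = (c.b.(rec X. c.(a.c.b.X + 0)\{c}))\{c} → deadlocked
Bisimilarity quotient blocks:
  B0 = {u0, v0}
  B1 = {u1, v1}
  B2 = {u2, v2}
u0 ∈ B0, v0 ∈ B0 → same block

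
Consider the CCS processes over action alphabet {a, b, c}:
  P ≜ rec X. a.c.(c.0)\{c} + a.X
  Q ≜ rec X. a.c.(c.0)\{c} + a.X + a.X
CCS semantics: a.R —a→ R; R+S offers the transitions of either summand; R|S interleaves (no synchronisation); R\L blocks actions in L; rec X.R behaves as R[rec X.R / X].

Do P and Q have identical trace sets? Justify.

Reachable graph of P (3 states):
  m0 = rec X. a.c.(c.0)\{c} + a.X has moves ··a··> m0, ··a··> m1
  m1 = c.(c.0)\{c} has moves ··c··> m2
  m2 = (c.0)\{c} has moves ·
Reachable graph of Q (3 states):
  n0 = rec X. a.c.(c.0)\{c} + a.X + a.X has moves ··a··> n0, ··a··> n1
  n1 = c.(c.0)\{c} has moves ··c··> n2
  n2 = (c.0)\{c} has moves ·
Bisimilarity quotient blocks:
  B0 = {m0, n0}
  B1 = {m1, n1}
  B2 = {m2, n2}
m0 ∈ B0, n0 ∈ B0 → same block
Bisimilar ⇒ trace-equivalent.

YES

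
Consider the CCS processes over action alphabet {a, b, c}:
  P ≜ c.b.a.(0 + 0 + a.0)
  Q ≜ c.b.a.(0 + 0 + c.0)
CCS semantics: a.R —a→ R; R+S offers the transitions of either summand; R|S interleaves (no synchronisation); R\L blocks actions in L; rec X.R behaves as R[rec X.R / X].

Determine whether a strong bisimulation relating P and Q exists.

P ≁ Q

LTS(P): 5 reachable states
  m0 = c.b.a.(0 + 0 + a.0) :: --c--▸ m1
  m1 = b.a.(0 + 0 + a.0) :: --b--▸ m2
  m2 = a.(0 + 0 + a.0) :: --a--▸ m3
  m3 = 0 + 0 + a.0 :: --a--▸ m4
  m4 = 0 :: ∅
LTS(Q): 5 reachable states
  n0 = c.b.a.(0 + 0 + c.0) :: --c--▸ n1
  n1 = b.a.(0 + 0 + c.0) :: --b--▸ n2
  n2 = a.(0 + 0 + c.0) :: --a--▸ n3
  n3 = 0 + 0 + c.0 :: --c--▸ n4
  n4 = 0 :: ∅
Coarsest stable partition (strong bisimilarity classes):
  B0 = {m0}
  B1 = {m1}
  B2 = {m2}
  B3 = {m3}
  B4 = {m4, n4}
  B5 = {n0}
  B6 = {n1}
  B7 = {n2}
  B8 = {n3}
m0 ∈ B0, n0 ∈ B5 → different blocks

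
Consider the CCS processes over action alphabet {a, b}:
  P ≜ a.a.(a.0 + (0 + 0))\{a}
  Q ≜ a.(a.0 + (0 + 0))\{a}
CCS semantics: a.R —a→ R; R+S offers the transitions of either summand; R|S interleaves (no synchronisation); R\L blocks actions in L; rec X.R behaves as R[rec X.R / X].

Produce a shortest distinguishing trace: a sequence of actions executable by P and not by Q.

P's transition system — 3 states:
  p0 = a.a.(a.0 + (0 + 0))\{a} → —a→ p1
  p1 = a.(a.0 + (0 + 0))\{a} → —a→ p2
  p2 = (a.0 + (0 + 0))\{a} → ∅
Q's transition system — 2 states:
  q0 = a.(a.0 + (0 + 0))\{a} → —a→ q1
  q1 = (a.0 + (0 + 0))\{a} → ∅
Run σ = ⟨aa⟩ on P: start {p0}
  after a @ step 1: {p1}
  after a @ step 2: {p2}
  — P admits the full trace.
Run σ = ⟨aa⟩ on Q: start {q0}
  after a @ step 1: {q1}
  after a @ step 2: no successor for Q

aa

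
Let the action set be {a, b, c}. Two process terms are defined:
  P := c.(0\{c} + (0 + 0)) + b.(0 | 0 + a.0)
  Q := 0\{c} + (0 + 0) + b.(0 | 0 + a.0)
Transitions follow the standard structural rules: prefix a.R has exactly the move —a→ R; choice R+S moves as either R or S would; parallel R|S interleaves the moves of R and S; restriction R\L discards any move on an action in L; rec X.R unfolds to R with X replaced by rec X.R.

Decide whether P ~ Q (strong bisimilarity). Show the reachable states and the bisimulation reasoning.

P ≁ Q

Reachable graph of P (4 states):
  p0 = c.(0\{c} + (0 + 0)) + b.(0 | 0 + a.0) → -b-> p1, -c-> p2
  p1 = 0 | 0 + a.0 → -a-> p3
  p2 = 0\{c} + (0 + 0) → (no moves)
  p3 = 0 → (no moves)
Reachable graph of Q (3 states):
  q0 = 0\{c} + (0 + 0) + b.(0 | 0 + a.0) → -b-> q1
  q1 = 0 | 0 + a.0 → -a-> q2
  q2 = 0 → (no moves)
Partition-refinement fixed point:
  B0 = {p0}
  B1 = {p1, q1}
  B2 = {p2, p3, q2}
  B3 = {q0}
p0 ∈ B0, q0 ∈ B3 → different blocks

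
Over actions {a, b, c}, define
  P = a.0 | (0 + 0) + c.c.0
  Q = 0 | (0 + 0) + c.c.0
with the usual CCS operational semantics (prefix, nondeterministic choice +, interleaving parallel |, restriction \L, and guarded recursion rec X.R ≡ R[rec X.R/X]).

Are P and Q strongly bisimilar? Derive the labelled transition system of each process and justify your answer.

P's transition system — 4 states:
  m0 = a.0 | (0 + 0) + c.c.0 :: =a=> m1, =c=> m2
  m1 = 0 | (0 + 0) :: (no moves)
  m2 = c.0 :: =c=> m3
  m3 = 0 :: (no moves)
Q's transition system — 3 states:
  n0 = 0 | (0 + 0) + c.c.0 :: =c=> n1
  n1 = c.0 :: =c=> n2
  n2 = 0 :: (no moves)
Coarsest stable partition (strong bisimilarity classes):
  B0 = {m0}
  B1 = {m1, m3, n2}
  B2 = {m2, n1}
  B3 = {n0}
m0 ∈ B0, n0 ∈ B3 → different blocks

not bisimilar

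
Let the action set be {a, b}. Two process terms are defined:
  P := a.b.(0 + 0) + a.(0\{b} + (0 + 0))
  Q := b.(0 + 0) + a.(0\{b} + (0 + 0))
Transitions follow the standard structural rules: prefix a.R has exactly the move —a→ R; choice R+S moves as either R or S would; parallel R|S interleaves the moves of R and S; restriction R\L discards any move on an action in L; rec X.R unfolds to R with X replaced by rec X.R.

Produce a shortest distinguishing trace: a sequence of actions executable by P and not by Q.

ab

Reachable graph of P (4 states):
  u0 = a.b.(0 + 0) + a.(0\{b} + (0 + 0)) → =a=> u1, =a=> u2
  u1 = 0\{b} + (0 + 0) → deadlocked
  u2 = b.(0 + 0) → =b=> u3
  u3 = 0 + 0 → deadlocked
Reachable graph of Q (3 states):
  v0 = b.(0 + 0) + a.(0\{b} + (0 + 0)) → =a=> v1, =b=> v2
  v1 = 0\{b} + (0 + 0) → deadlocked
  v2 = 0 + 0 → deadlocked
Trace ⟨ab⟩ through P, begin at {u0}:
  [1] a ⇒ {u1, u2}
  [2] b ⇒ {u3}
  ✓ P
Trace ⟨ab⟩ through Q, begin at {v0}:
  [1] a ⇒ {v1}
  [2] b ⇒ ∅  — Q cannot continue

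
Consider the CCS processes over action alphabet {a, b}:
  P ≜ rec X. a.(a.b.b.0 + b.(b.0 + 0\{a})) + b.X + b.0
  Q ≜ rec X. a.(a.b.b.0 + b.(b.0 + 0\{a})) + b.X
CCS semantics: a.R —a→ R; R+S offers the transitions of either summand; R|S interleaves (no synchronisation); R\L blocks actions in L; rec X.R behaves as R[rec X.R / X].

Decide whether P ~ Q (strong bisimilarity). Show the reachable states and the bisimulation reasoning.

NO

P's transition system — 6 states:
  u0 = rec X. a.(a.b.b.0 + b.(b.0 + 0\{a})) + b.X + b.0 ⊢ --a--▸ u1, --b--▸ u0, --b--▸ u2
  u1 = a.b.b.0 + b.(b.0 + 0\{a}) ⊢ --a--▸ u3, --b--▸ u4
  u2 = 0 ⊢ stopped
  u3 = b.b.0 ⊢ --b--▸ u5
  u4 = b.0 + 0\{a} ⊢ --b--▸ u2
  u5 = b.0 ⊢ --b--▸ u2
Q's transition system — 6 states:
  v0 = rec X. a.(a.b.b.0 + b.(b.0 + 0\{a})) + b.X ⊢ --a--▸ v1, --b--▸ v0
  v1 = a.b.b.0 + b.(b.0 + 0\{a}) ⊢ --a--▸ v2, --b--▸ v3
  v2 = b.b.0 ⊢ --b--▸ v4
  v3 = b.0 + 0\{a} ⊢ --b--▸ v5
  v4 = b.0 ⊢ --b--▸ v5
  v5 = 0 ⊢ stopped
Bisimilarity quotient blocks:
  B0 = {u0}
  B1 = {u2, v5}
  B2 = {u1, v1}
  B3 = {u4, u5, v3, v4}
  B4 = {u3, v2}
  B5 = {v0}
u0 ∈ B0, v0 ∈ B5 → different blocks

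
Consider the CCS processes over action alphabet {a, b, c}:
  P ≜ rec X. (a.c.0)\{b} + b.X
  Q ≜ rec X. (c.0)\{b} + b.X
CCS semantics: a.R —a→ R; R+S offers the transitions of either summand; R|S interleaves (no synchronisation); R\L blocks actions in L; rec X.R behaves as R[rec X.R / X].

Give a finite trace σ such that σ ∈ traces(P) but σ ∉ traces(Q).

LTS(P): 3 reachable states
  m0 = rec X. (a.c.0)\{b} + b.X :: -a-> m1, -b-> m0
  m1 = (c.0)\{b} :: -c-> m2
  m2 = 0\{b} :: (no moves)
LTS(Q): 2 reachable states
  n0 = rec X. (c.0)\{b} + b.X :: -b-> n0, -c-> n1
  n1 = 0\{b} :: (no moves)
Run σ = ⟨a⟩ on P: start {m0}
  [1] a ⇒ {m1}
  P completes σ.
Run σ = ⟨a⟩ on Q: start {n0}
  [1] a ⇒ ∅  — Q cannot continue

a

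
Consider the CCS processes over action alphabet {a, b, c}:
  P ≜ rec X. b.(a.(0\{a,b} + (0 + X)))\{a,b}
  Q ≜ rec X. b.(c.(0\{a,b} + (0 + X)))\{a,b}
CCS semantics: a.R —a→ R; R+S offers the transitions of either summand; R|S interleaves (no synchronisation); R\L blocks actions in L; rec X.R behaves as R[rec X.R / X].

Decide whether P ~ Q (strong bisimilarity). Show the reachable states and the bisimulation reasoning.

P's transition system — 2 states:
  p0 = rec X. b.(a.(0\{a,b} + (0 + X)))\{a,b} :: --b--▸ p1
  p1 = (a.(0\{a,b} + (0 + (rec X. b.(a.(0\{a,b} + (0 + X)))\{a,b}))))\{a,b} :: deadlocked
Q's transition system — 3 states:
  q0 = rec X. b.(c.(0\{a,b} + (0 + X)))\{a,b} :: --b--▸ q1
  q1 = (c.(0\{a,b} + (0 + (rec X. b.(c.(0\{a,b} + (0 + X)))\{a,b}))))\{a,b} :: --c--▸ q2
  q2 = (0\{a,b} + (0 + (rec X. b.(c.(0\{a,b} + (0 + X)))\{a,b})))\{a,b} :: deadlocked
Bisimilarity quotient blocks:
  B0 = {p0}
  B1 = {p1, q2}
  B2 = {q0}
  B3 = {q1}
p0 ∈ B0, q0 ∈ B2 → different blocks

P ≁ Q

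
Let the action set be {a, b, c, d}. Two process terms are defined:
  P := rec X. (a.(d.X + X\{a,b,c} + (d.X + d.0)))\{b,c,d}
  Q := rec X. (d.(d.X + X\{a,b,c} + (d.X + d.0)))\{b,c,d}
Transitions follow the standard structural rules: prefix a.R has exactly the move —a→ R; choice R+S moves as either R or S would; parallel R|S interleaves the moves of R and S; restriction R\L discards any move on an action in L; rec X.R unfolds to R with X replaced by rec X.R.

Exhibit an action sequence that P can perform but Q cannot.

Reachable graph of P (2 states):
  s0 = rec X. (a.(d.X + X\{a,b,c} + (d.X + d.0)))\{b,c,d} → -a-> s1
  s1 = (d.(rec X. (a.(d.X + X\{a,b,c} + (d.X + d.0)))\{b,c,d}) + (rec X. (a.(d.X + X\{a,b,c} + (d.X + d.0)))\{b,c,d})\{a,b,c} + (d.(rec X. (a.(d.X + X\{a,b,c} + (d.X + d.0)))\{b,c,d}) + d.0))\{b,c,d} → deadlocked
Reachable graph of Q (1 states):
  t0 = rec X. (d.(d.X + X\{a,b,c} + (d.X + d.0)))\{b,c,d} → deadlocked
Run σ = ⟨a⟩ on P: start {s0}
  after a @ step 1: {s1}
  ✓ P
Run σ = ⟨a⟩ on Q: start {t0}
  after a @ step 1: ∅  — Q cannot continue

a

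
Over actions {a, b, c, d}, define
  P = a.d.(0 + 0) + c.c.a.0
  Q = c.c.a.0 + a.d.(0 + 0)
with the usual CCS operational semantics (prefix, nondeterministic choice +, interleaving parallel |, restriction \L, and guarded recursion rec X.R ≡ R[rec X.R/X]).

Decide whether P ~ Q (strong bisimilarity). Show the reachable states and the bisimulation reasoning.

bisimilar

LTS(P): 6 reachable states
  m0 = a.d.(0 + 0) + c.c.a.0 has moves —a→ m1, —c→ m2
  m1 = d.(0 + 0) has moves —d→ m3
  m2 = c.a.0 has moves —c→ m4
  m3 = 0 + 0 has moves ·
  m4 = a.0 has moves —a→ m5
  m5 = 0 has moves ·
LTS(Q): 6 reachable states
  n0 = c.c.a.0 + a.d.(0 + 0) has moves —a→ n1, —c→ n2
  n1 = d.(0 + 0) has moves —d→ n3
  n2 = c.a.0 has moves —c→ n4
  n3 = 0 + 0 has moves ·
  n4 = a.0 has moves —a→ n5
  n5 = 0 has moves ·
Partition-refinement fixed point:
  B0 = {m0, n0}
  B1 = {m1, n1}
  B2 = {m3, m5, n3, n5}
  B3 = {m2, n2}
  B4 = {m4, n4}
m0 ∈ B0, n0 ∈ B0 → same block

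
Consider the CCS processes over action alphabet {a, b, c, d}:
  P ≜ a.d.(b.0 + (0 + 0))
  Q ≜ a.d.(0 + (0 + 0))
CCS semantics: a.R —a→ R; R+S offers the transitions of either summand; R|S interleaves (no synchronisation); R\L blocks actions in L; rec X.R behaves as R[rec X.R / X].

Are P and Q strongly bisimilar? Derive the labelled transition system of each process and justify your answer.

not bisimilar

P's transition system — 4 states:
  p0 = a.d.(b.0 + (0 + 0)) | -a-> p1
  p1 = d.(b.0 + (0 + 0)) | -d-> p2
  p2 = b.0 + (0 + 0) | -b-> p3
  p3 = 0 | deadlocked
Q's transition system — 3 states:
  q0 = a.d.(0 + (0 + 0)) | -a-> q1
  q1 = d.(0 + (0 + 0)) | -d-> q2
  q2 = 0 + (0 + 0) | deadlocked
Coarsest stable partition (strong bisimilarity classes):
  B0 = {p0}
  B1 = {p1}
  B2 = {p2}
  B3 = {p3, q2}
  B4 = {q0}
  B5 = {q1}
p0 ∈ B0, q0 ∈ B4 → different blocks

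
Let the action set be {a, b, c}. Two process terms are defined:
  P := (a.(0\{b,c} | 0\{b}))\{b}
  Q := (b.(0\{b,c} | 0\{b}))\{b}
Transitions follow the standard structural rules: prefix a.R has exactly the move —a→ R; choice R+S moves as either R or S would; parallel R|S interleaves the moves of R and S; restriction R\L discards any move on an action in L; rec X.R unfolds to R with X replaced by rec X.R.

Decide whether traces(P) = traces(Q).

trace-distinct — witness ⟨a⟩

LTS(P): 2 reachable states
  p0 = (a.(0\{b,c} | 0\{b}))\{b} :: -a-> p1
  p1 = (0\{b,c} | 0\{b})\{b} :: (no moves)
LTS(Q): 1 reachable states
  q0 = (b.(0\{b,c} | 0\{b}))\{b} :: (no moves)
Executing a from P (initial set {p0}):
  [1] a ⇒ {p1}
  P completes σ.
Executing a from Q (initial set {q0}):
  [1] a ⇒ ∅ (Q stuck)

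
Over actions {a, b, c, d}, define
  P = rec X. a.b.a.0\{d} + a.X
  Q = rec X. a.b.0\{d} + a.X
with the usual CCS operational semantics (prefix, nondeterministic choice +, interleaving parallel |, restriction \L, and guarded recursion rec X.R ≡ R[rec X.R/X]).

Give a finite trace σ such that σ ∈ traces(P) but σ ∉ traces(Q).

aba

P's transition system — 4 states:
  s0 = rec X. a.b.a.0\{d} + a.X :: —a→ s0, —a→ s1
  s1 = b.a.0\{d} :: —b→ s2
  s2 = a.0\{d} :: —a→ s3
  s3 = 0\{d} :: ·
Q's transition system — 3 states:
  t0 = rec X. a.b.0\{d} + a.X :: —a→ t0, —a→ t1
  t1 = b.0\{d} :: —b→ t2
  t2 = 0\{d} :: ·
Run σ = ⟨aba⟩ on P: start {s0}
  after a @ step 1: {s0, s1}
  after b @ step 2: {s2}
  after a @ step 3: {s3}
  — P admits the full trace.
Run σ = ⟨aba⟩ on Q: start {t0}
  after a @ step 1: {t0, t1}
  after b @ step 2: {t2}
  after a @ step 3: ∅ (Q stuck)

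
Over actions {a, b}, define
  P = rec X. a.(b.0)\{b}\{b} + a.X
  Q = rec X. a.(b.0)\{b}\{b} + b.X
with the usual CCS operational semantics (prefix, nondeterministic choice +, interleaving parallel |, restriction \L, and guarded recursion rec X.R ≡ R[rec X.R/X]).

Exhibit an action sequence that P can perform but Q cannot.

aa

Reachable graph of P (2 states):
  u0 = rec X. a.(b.0)\{b}\{b} + a.X | =a=> u0, =a=> u1
  u1 = (b.0)\{b}\{b} | ·
Reachable graph of Q (2 states):
  v0 = rec X. a.(b.0)\{b}\{b} + b.X | =a=> v1, =b=> v0
  v1 = (b.0)\{b}\{b} | ·
Executing aa from P (initial set {u0}):
  after a @ step 1: {u0, u1}
  after a @ step 2: {u0, u1}
  — P admits the full trace.
Executing aa from Q (initial set {v0}):
  after a @ step 1: {v1}
  after a @ step 2: ∅  — Q cannot continue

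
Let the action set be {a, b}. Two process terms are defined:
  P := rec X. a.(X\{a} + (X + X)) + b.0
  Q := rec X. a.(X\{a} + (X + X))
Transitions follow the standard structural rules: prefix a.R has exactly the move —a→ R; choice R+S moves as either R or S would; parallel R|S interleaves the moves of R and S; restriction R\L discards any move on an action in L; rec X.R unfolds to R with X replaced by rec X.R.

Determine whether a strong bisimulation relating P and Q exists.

not bisimilar

Reachable graph of P (4 states):
  u0 = rec X. a.(X\{a} + (X + X)) + b.0 has moves --a--▸ u1, --b--▸ u2
  u1 = (rec X. a.(X\{a} + (X + X)) + b.0)\{a} + ((rec X. a.(X\{a} + (X + X)) + b.0) + (rec X. a.(X\{a} + (X + X)) + b.0)) has moves --a--▸ u1, --b--▸ u2, --b--▸ u3
  u2 = 0 has moves ·
  u3 = 0\{a} has moves ·
Reachable graph of Q (2 states):
  v0 = rec X. a.(X\{a} + (X + X)) has moves --a--▸ v1
  v1 = (rec X. a.(X\{a} + (X + X)))\{a} + ((rec X. a.(X\{a} + (X + X))) + (rec X. a.(X\{a} + (X + X)))) has moves --a--▸ v1
Coarsest stable partition (strong bisimilarity classes):
  B0 = {u0, u1}
  B1 = {u2, u3}
  B2 = {v0, v1}
u0 ∈ B0, v0 ∈ B2 → different blocks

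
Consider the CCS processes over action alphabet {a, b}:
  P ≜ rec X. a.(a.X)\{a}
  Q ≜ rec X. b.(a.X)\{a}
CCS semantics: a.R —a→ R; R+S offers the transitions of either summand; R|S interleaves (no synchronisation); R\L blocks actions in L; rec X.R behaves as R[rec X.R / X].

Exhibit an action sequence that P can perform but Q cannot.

P's transition system — 2 states:
  p0 = rec X. a.(a.X)\{a} | —a→ p1
  p1 = (a.(rec X. a.(a.X)\{a}))\{a} | stopped
Q's transition system — 2 states:
  q0 = rec X. b.(a.X)\{a} | —b→ q1
  q1 = (a.(rec X. b.(a.X)\{a}))\{a} | stopped
Run σ = ⟨a⟩ on P: start {p0}
  [1] a ⇒ {p1}
  — P admits the full trace.
Run σ = ⟨a⟩ on Q: start {q0}
  [1] a ⇒ no successor for Q

a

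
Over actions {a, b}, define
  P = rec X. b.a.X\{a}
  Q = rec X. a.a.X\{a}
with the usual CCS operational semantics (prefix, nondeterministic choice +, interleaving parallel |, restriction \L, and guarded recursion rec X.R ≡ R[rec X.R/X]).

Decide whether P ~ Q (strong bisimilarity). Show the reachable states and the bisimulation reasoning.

P ≁ Q

P's transition system — 4 states:
  s0 = rec X. b.a.X\{a} → =b=> s1
  s1 = a.(rec X. b.a.X\{a})\{a} → =a=> s2
  s2 = (rec X. b.a.X\{a})\{a} → =b=> s3
  s3 = (a.(rec X. b.a.X\{a})\{a})\{a} → deadlocked
Q's transition system — 3 states:
  t0 = rec X. a.a.X\{a} → =a=> t1
  t1 = a.(rec X. a.a.X\{a})\{a} → =a=> t2
  t2 = (rec X. a.a.X\{a})\{a} → deadlocked
Coarsest stable partition (strong bisimilarity classes):
  B0 = {s0}
  B1 = {s1}
  B2 = {s2}
  B3 = {s3, t2}
  B4 = {t0}
  B5 = {t1}
s0 ∈ B0, t0 ∈ B4 → different blocks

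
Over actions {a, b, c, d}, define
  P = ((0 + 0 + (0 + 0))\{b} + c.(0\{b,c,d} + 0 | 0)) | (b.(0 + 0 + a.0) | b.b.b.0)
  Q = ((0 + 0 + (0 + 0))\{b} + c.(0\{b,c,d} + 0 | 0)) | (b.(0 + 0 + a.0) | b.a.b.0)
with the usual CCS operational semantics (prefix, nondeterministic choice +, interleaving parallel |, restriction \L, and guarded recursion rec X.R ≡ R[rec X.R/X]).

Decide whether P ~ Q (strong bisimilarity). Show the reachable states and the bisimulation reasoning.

NO

Reachable graph of P (24 states):
  m0 = ((0 + 0 + (0 + 0))\{b} + c.(0\{b,c,d} + 0 | 0)) | (b.(0 + 0 + a.0) | b.b.b.0) :: —b→ m1, —b→ m2, —c→ m3
  m1 = ((0 + 0 + (0 + 0))\{b} + c.(0\{b,c,d} + 0 | 0)) | ((0 + 0 + a.0) | b.b.b.0) :: —a→ m4, —b→ m5, —c→ m6
  m2 = ((0 + 0 + (0 + 0))\{b} + c.(0\{b,c,d} + 0 | 0)) | (b.(0 + 0 + a.0) | b.b.0) :: —b→ m5, —b→ m7, —c→ m8
  m3 = (0\{b,c,d} + 0 | 0) | (b.(0 + 0 + a.0) | b.b.b.0) :: —b→ m6, —b→ m8
  m4 = ((0 + 0 + (0 + 0))\{b} + c.(0\{b,c,d} + 0 | 0)) | (0 | b.b.b.0) :: —b→ m9, —c→ m10
  m5 = ((0 + 0 + (0 + 0))\{b} + c.(0\{b,c,d} + 0 | 0)) | ((0 + 0 + a.0) | b.b.0) :: —a→ m9, —b→ m11, —c→ m12
  m6 = (0\{b,c,d} + 0 | 0) | ((0 + 0 + a.0) | b.b.b.0) :: —a→ m10, —b→ m12
  m7 = ((0 + 0 + (0 + 0))\{b} + c.(0\{b,c,d} + 0 | 0)) | (b.(0 + 0 + a.0) | b.0) :: —b→ m11, —b→ m13, —c→ m14
  m8 = (0\{b,c,d} + 0 | 0) | (b.(0 + 0 + a.0) | b.b.0) :: —b→ m12, —b→ m14
  m9 = ((0 + 0 + (0 + 0))\{b} + c.(0\{b,c,d} + 0 | 0)) | (0 | b.b.0) :: —b→ m15, —c→ m16
  m10 = (0\{b,c,d} + 0 | 0) | (0 | b.b.b.0) :: —b→ m16
  m11 = ((0 + 0 + (0 + 0))\{b} + c.(0\{b,c,d} + 0 | 0)) | ((0 + 0 + a.0) | b.0) :: —a→ m15, —b→ m17, —c→ m18
  m12 = (0\{b,c,d} + 0 | 0) | ((0 + 0 + a.0) | b.b.0) :: —a→ m16, —b→ m18
  m13 = ((0 + 0 + (0 + 0))\{b} + c.(0\{b,c,d} + 0 | 0)) | (b.(0 + 0 + a.0) | 0) :: —b→ m17, —c→ m19
  m14 = (0\{b,c,d} + 0 | 0) | (b.(0 + 0 + a.0) | b.0) :: —b→ m18, —b→ m19
  m15 = ((0 + 0 + (0 + 0))\{b} + c.(0\{b,c,d} + 0 | 0)) | (0 | b.0) :: —b→ m20, —c→ m21
  m16 = (0\{b,c,d} + 0 | 0) | (0 | b.b.0) :: —b→ m21
  m17 = ((0 + 0 + (0 + 0))\{b} + c.(0\{b,c,d} + 0 | 0)) | ((0 + 0 + a.0) | 0) :: —a→ m20, —c→ m22
  m18 = (0\{b,c,d} + 0 | 0) | ((0 + 0 + a.0) | b.0) :: —a→ m21, —b→ m22
  m19 = (0\{b,c,d} + 0 | 0) | (b.(0 + 0 + a.0) | 0) :: —b→ m22
  m20 = ((0 + 0 + (0 + 0))\{b} + c.(0\{b,c,d} + 0 | 0)) | (0 | 0) :: —c→ m23
  m21 = (0\{b,c,d} + 0 | 0) | (0 | b.0) :: —b→ m23
  m22 = (0\{b,c,d} + 0 | 0) | ((0 + 0 + a.0) | 0) :: —a→ m23
  m23 = (0\{b,c,d} + 0 | 0) | (0 | 0) :: ∅
Reachable graph of Q (24 states):
  n0 = ((0 + 0 + (0 + 0))\{b} + c.(0\{b,c,d} + 0 | 0)) | (b.(0 + 0 + a.0) | b.a.b.0) :: —b→ n1, —b→ n2, —c→ n3
  n1 = ((0 + 0 + (0 + 0))\{b} + c.(0\{b,c,d} + 0 | 0)) | ((0 + 0 + a.0) | b.a.b.0) :: —a→ n4, —b→ n5, —c→ n6
  n2 = ((0 + 0 + (0 + 0))\{b} + c.(0\{b,c,d} + 0 | 0)) | (b.(0 + 0 + a.0) | a.b.0) :: —a→ n7, —b→ n5, —c→ n8
  n3 = (0\{b,c,d} + 0 | 0) | (b.(0 + 0 + a.0) | b.a.b.0) :: —b→ n6, —b→ n8
  n4 = ((0 + 0 + (0 + 0))\{b} + c.(0\{b,c,d} + 0 | 0)) | (0 | b.a.b.0) :: —b→ n9, —c→ n10
  n5 = ((0 + 0 + (0 + 0))\{b} + c.(0\{b,c,d} + 0 | 0)) | ((0 + 0 + a.0) | a.b.0) :: —a→ n11, —a→ n9, —c→ n12
  n6 = (0\{b,c,d} + 0 | 0) | ((0 + 0 + a.0) | b.a.b.0) :: —a→ n10, —b→ n12
  n7 = ((0 + 0 + (0 + 0))\{b} + c.(0\{b,c,d} + 0 | 0)) | (b.(0 + 0 + a.0) | b.0) :: —b→ n11, —b→ n13, —c→ n14
  n8 = (0\{b,c,d} + 0 | 0) | (b.(0 + 0 + a.0) | a.b.0) :: —a→ n14, —b→ n12
  n9 = ((0 + 0 + (0 + 0))\{b} + c.(0\{b,c,d} + 0 | 0)) | (0 | a.b.0) :: —a→ n15, —c→ n16
  n10 = (0\{b,c,d} + 0 | 0) | (0 | b.a.b.0) :: —b→ n16
  n11 = ((0 + 0 + (0 + 0))\{b} + c.(0\{b,c,d} + 0 | 0)) | ((0 + 0 + a.0) | b.0) :: —a→ n15, —b→ n17, —c→ n18
  n12 = (0\{b,c,d} + 0 | 0) | ((0 + 0 + a.0) | a.b.0) :: —a→ n16, —a→ n18
  n13 = ((0 + 0 + (0 + 0))\{b} + c.(0\{b,c,d} + 0 | 0)) | (b.(0 + 0 + a.0) | 0) :: —b→ n17, —c→ n19
  n14 = (0\{b,c,d} + 0 | 0) | (b.(0 + 0 + a.0) | b.0) :: —b→ n18, —b→ n19
  n15 = ((0 + 0 + (0 + 0))\{b} + c.(0\{b,c,d} + 0 | 0)) | (0 | b.0) :: —b→ n20, —c→ n21
  n16 = (0\{b,c,d} + 0 | 0) | (0 | a.b.0) :: —a→ n21
  n17 = ((0 + 0 + (0 + 0))\{b} + c.(0\{b,c,d} + 0 | 0)) | ((0 + 0 + a.0) | 0) :: —a→ n20, —c→ n22
  n18 = (0\{b,c,d} + 0 | 0) | ((0 + 0 + a.0) | b.0) :: —a→ n21, —b→ n22
  n19 = (0\{b,c,d} + 0 | 0) | (b.(0 + 0 + a.0) | 0) :: —b→ n22
  n20 = ((0 + 0 + (0 + 0))\{b} + c.(0\{b,c,d} + 0 | 0)) | (0 | 0) :: —c→ n23
  n21 = (0\{b,c,d} + 0 | 0) | (0 | b.0) :: —b→ n23
  n22 = (0\{b,c,d} + 0 | 0) | ((0 + 0 + a.0) | 0) :: —a→ n23
  n23 = (0\{b,c,d} + 0 | 0) | (0 | 0) :: ∅
Coarsest stable partition (strong bisimilarity classes):
  B0 = {m0}
  B1 = {m1}
  B2 = {m5}
  B3 = {m11, n11}
  B4 = {m15, n15}
  B5 = {m20, n20}
  B6 = {m23, n23}
  B7 = {m21, n21}
  B8 = {m18, n18}
  B9 = {m22, n22}
  B10 = {m17, n17}
  B11 = {m12}
  B12 = {m16}
  B13 = {m9}
  B14 = {m4}
  B15 = {m10}
  B16 = {m6}
  B17 = {m2}
  B18 = {m7, n7}
  B19 = {m13, n13}
  B20 = {m19, n19}
  B21 = {m14, n14}
  B22 = {m8}
  B23 = {m3}
  B24 = {n0}
  B25 = {n3}
  B26 = {n8}
  B27 = {n12}
  B28 = {n16}
  B29 = {n6}
  B30 = {n10}
  B31 = {n2}
  B32 = {n5}
  B33 = {n9}
  B34 = {n1}
  B35 = {n4}
m0 ∈ B0, n0 ∈ B24 → different blocks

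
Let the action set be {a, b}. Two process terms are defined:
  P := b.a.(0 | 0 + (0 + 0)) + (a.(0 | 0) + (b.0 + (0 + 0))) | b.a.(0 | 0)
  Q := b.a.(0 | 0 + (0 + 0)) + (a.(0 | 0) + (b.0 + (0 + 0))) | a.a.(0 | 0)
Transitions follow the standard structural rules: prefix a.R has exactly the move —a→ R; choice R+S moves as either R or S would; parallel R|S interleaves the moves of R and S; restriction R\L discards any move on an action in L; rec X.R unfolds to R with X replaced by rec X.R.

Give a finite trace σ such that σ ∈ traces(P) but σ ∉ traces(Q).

Reachable graph of P (11 states):
  m0 = b.a.(0 | 0 + (0 + 0)) + (a.(0 | 0) + (b.0 + (0 + 0))) | b.a.(0 | 0) :: —a→ m1, —b→ m2, —b→ m3, —b→ m4
  m1 = 0 | 0 | b.a.(0 | 0) :: —b→ m5
  m2 = (a.(0 | 0) + (b.0 + (0 + 0))) | a.(0 | 0) :: —a→ m5, —a→ m6, —b→ m7
  m3 = 0 | b.a.(0 | 0) :: —b→ m7
  m4 = a.(0 | 0 + (0 + 0)) :: —a→ m8
  m5 = 0 | 0 | a.(0 | 0) :: —a→ m9
  m6 = (a.(0 | 0) + (b.0 + (0 + 0))) | (0 | 0) :: —a→ m9, —b→ m10
  m7 = 0 | a.(0 | 0) :: —a→ m10
  m8 = 0 | 0 + (0 + 0) :: deadlocked
  m9 = 0 | 0 | (0 | 0) :: deadlocked
  m10 = 0 | (0 | 0) :: deadlocked
Reachable graph of Q (11 states):
  n0 = b.a.(0 | 0 + (0 + 0)) + (a.(0 | 0) + (b.0 + (0 + 0))) | a.a.(0 | 0) :: —a→ n1, —a→ n2, —b→ n3, —b→ n4
  n1 = (a.(0 | 0) + (b.0 + (0 + 0))) | a.(0 | 0) :: —a→ n5, —a→ n6, —b→ n7
  n2 = 0 | 0 | a.a.(0 | 0) :: —a→ n6
  n3 = 0 | a.a.(0 | 0) :: —a→ n7
  n4 = a.(0 | 0 + (0 + 0)) :: —a→ n8
  n5 = (a.(0 | 0) + (b.0 + (0 + 0))) | (0 | 0) :: —a→ n9, —b→ n10
  n6 = 0 | 0 | a.(0 | 0) :: —a→ n9
  n7 = 0 | a.(0 | 0) :: —a→ n10
  n8 = 0 | 0 + (0 + 0) :: deadlocked
  n9 = 0 | 0 | (0 | 0) :: deadlocked
  n10 = 0 | (0 | 0) :: deadlocked
Run σ = ⟨bb⟩ on P: start {m0}
  [1] b ⇒ {m2, m3, m4}
  [2] b ⇒ {m7}
  P completes σ.
Run σ = ⟨bb⟩ on Q: start {n0}
  [1] b ⇒ {n3, n4}
  [2] b ⇒ ∅ (Q stuck)

bb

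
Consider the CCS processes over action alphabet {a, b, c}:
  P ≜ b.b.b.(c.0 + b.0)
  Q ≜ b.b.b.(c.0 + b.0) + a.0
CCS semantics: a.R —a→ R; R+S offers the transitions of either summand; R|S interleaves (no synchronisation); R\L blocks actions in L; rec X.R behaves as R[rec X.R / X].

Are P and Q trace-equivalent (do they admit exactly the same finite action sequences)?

LTS(P): 5 reachable states
  s0 = b.b.b.(c.0 + b.0) :: =b=> s1
  s1 = b.b.(c.0 + b.0) :: =b=> s2
  s2 = b.(c.0 + b.0) :: =b=> s3
  s3 = c.0 + b.0 :: =b=> s4, =c=> s4
  s4 = 0 :: ·
LTS(Q): 5 reachable states
  t0 = b.b.b.(c.0 + b.0) + a.0 :: =a=> t1, =b=> t2
  t1 = 0 :: ·
  t2 = b.b.(c.0 + b.0) :: =b=> t3
  t3 = b.(c.0 + b.0) :: =b=> t4
  t4 = c.0 + b.0 :: =b=> t1, =c=> t1
Executing a from Q (initial set {t0}):
  [1] a ⇒ {t1}
  — Q admits the full trace.
Executing a from P (initial set {s0}):
  [1] a ⇒ no successor for P

trace-distinct — witness ⟨a⟩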